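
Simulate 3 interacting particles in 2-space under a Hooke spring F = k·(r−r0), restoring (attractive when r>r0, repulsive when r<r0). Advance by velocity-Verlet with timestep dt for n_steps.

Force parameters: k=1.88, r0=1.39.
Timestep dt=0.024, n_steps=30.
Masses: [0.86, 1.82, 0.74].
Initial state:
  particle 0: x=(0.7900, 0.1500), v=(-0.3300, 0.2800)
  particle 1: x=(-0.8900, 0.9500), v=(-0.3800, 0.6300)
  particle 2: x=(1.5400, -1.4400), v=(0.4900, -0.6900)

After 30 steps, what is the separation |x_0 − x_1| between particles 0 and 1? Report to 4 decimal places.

1.3462

step 0: x0=(0.7900, 0.1500) x1=(-0.8900, 0.9500) x2=(1.5400, -1.4400)
step 1: x0=(0.7819, 0.1566) x1=(-0.8986, 0.9646) x2=(1.5506, -1.4553)
step 2: x0=(0.7735, 0.1631) x1=(-0.9060, 0.9783) x2=(1.5588, -1.4679)
step 3: x0=(0.7648, 0.1693) x1=(-0.9123, 0.9910) x2=(1.5646, -1.4779)
step 4: x0=(0.7558, 0.1753) x1=(-0.9175, 1.0026) x2=(1.5679, -1.4851)
step 5: x0=(0.7464, 0.1811) x1=(-0.9215, 1.0132) x2=(1.5687, -1.4894)
step 6: x0=(0.7369, 0.1865) x1=(-0.9244, 1.0228) x2=(1.5670, -1.4910)
step 7: x0=(0.7270, 0.1917) x1=(-0.9261, 1.0314) x2=(1.5628, -1.4897)
step 8: x0=(0.7170, 0.1967) x1=(-0.9266, 1.0389) x2=(1.5560, -1.4855)
step 9: x0=(0.7066, 0.2013) x1=(-0.9261, 1.0454) x2=(1.5467, -1.4784)
step 10: x0=(0.6961, 0.2056) x1=(-0.9244, 1.0509) x2=(1.5349, -1.4684)
step 11: x0=(0.6853, 0.2097) x1=(-0.9216, 1.0553) x2=(1.5207, -1.4556)
step 12: x0=(0.6743, 0.2134) x1=(-0.9176, 1.0587) x2=(1.5039, -1.4399)
step 13: x0=(0.6632, 0.2169) x1=(-0.9126, 1.0611) x2=(1.4847, -1.4215)
step 14: x0=(0.6518, 0.2201) x1=(-0.9066, 1.0626) x2=(1.4631, -1.4003)
step 15: x0=(0.6403, 0.2231) x1=(-0.8995, 1.0630) x2=(1.4392, -1.3764)
step 16: x0=(0.6285, 0.2259) x1=(-0.8914, 1.0625) x2=(1.4130, -1.3498)
step 17: x0=(0.6166, 0.2284) x1=(-0.8823, 1.0610) x2=(1.3847, -1.3208)
step 18: x0=(0.6046, 0.2308) x1=(-0.8723, 1.0586) x2=(1.3541, -1.2892)
step 19: x0=(0.5924, 0.2330) x1=(-0.8613, 1.0554) x2=(1.3216, -1.2554)
step 20: x0=(0.5800, 0.2351) x1=(-0.8495, 1.0513) x2=(1.2870, -1.2192)
step 21: x0=(0.5674, 0.2370) x1=(-0.8368, 1.0463) x2=(1.2506, -1.1809)
step 22: x0=(0.5547, 0.2390) x1=(-0.8234, 1.0406) x2=(1.2124, -1.1406)
step 23: x0=(0.5419, 0.2408) x1=(-0.8092, 1.0341) x2=(1.1725, -1.0985)
step 24: x0=(0.5289, 0.2427) x1=(-0.7943, 1.0269) x2=(1.1310, -1.0545)
step 25: x0=(0.5158, 0.2447) x1=(-0.7787, 1.0191) x2=(1.0881, -1.0090)
step 26: x0=(0.5025, 0.2467) x1=(-0.7625, 1.0106) x2=(1.0438, -0.9620)
step 27: x0=(0.4891, 0.2489) x1=(-0.7458, 1.0015) x2=(0.9983, -0.9137)
step 28: x0=(0.4756, 0.2512) x1=(-0.7285, 0.9918) x2=(0.9517, -0.8643)
step 29: x0=(0.4620, 0.2538) x1=(-0.7108, 0.9817) x2=(0.9041, -0.8139)
step 30: x0=(0.4483, 0.2566) x1=(-0.6927, 0.9711) x2=(0.8557, -0.7627)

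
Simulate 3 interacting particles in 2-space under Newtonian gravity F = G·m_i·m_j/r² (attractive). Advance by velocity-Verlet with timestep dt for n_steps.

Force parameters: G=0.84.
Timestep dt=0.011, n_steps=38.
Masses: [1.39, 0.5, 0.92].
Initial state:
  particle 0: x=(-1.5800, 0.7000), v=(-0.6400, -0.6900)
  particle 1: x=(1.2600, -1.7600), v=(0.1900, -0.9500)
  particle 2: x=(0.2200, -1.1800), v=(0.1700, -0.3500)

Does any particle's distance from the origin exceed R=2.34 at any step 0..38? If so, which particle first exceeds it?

yes, particle 1

step 0: x0=(-1.5800, 0.7000) x1=(1.2600, -1.7600) x2=(0.2200, -1.1800)
step 1: x0=(-1.5870, 0.6924) x1=(1.2621, -1.7704) x2=(0.2219, -1.1839)
step 2: x0=(-1.5941, 0.6848) x1=(1.2641, -1.7808) x2=(0.2238, -1.1877)
step 3: x0=(-1.6011, 0.6772) x1=(1.2660, -1.7912) x2=(0.2257, -1.1916)
step 4: x0=(-1.6081, 0.6695) x1=(1.2678, -1.8015) x2=(0.2276, -1.1954)
step 5: x0=(-1.6150, 0.6619) x1=(1.2696, -1.8118) x2=(0.2296, -1.1993)
step 6: x0=(-1.6220, 0.6542) x1=(1.2714, -1.8220) x2=(0.2315, -1.2031)
step 7: x0=(-1.6290, 0.6466) x1=(1.2731, -1.8322) x2=(0.2335, -1.2070)
step 8: x0=(-1.6359, 0.6389) x1=(1.2747, -1.8424) x2=(0.2355, -1.2109)
step 9: x0=(-1.6429, 0.6312) x1=(1.2762, -1.8525) x2=(0.2375, -1.2148)
step 10: x0=(-1.6498, 0.6235) x1=(1.2777, -1.8626) x2=(0.2395, -1.2186)
step 11: x0=(-1.6567, 0.6158) x1=(1.2792, -1.8726) x2=(0.2415, -1.2225)
step 12: x0=(-1.6636, 0.6081) x1=(1.2805, -1.8826) x2=(0.2436, -1.2264)
step 13: x0=(-1.6705, 0.6003) x1=(1.2818, -1.8926) x2=(0.2456, -1.2303)
step 14: x0=(-1.6774, 0.5926) x1=(1.2831, -1.9025) x2=(0.2477, -1.2342)
step 15: x0=(-1.6842, 0.5848) x1=(1.2843, -1.9124) x2=(0.2498, -1.2381)
step 16: x0=(-1.6911, 0.5770) x1=(1.2854, -1.9222) x2=(0.2519, -1.2420)
step 17: x0=(-1.6979, 0.5692) x1=(1.2865, -1.9320) x2=(0.2540, -1.2459)
step 18: x0=(-1.7047, 0.5615) x1=(1.2875, -1.9418) x2=(0.2562, -1.2498)
step 19: x0=(-1.7115, 0.5536) x1=(1.2885, -1.9515) x2=(0.2583, -1.2537)
step 20: x0=(-1.7183, 0.5458) x1=(1.2894, -1.9612) x2=(0.2604, -1.2577)
step 21: x0=(-1.7251, 0.5380) x1=(1.2902, -1.9708) x2=(0.2626, -1.2616)
step 22: x0=(-1.7319, 0.5302) x1=(1.2910, -1.9804) x2=(0.2648, -1.2655)
step 23: x0=(-1.7387, 0.5223) x1=(1.2918, -1.9900) x2=(0.2670, -1.2695)
step 24: x0=(-1.7454, 0.5145) x1=(1.2924, -1.9995) x2=(0.2692, -1.2734)
step 25: x0=(-1.7522, 0.5066) x1=(1.2931, -2.0090) x2=(0.2714, -1.2774)
step 26: x0=(-1.7589, 0.4987) x1=(1.2936, -2.0185) x2=(0.2736, -1.2813)
step 27: x0=(-1.7656, 0.4908) x1=(1.2941, -2.0279) x2=(0.2759, -1.2853)
step 28: x0=(-1.7723, 0.4829) x1=(1.2946, -2.0372) x2=(0.2781, -1.2892)
step 29: x0=(-1.7790, 0.4750) x1=(1.2950, -2.0466) x2=(0.2804, -1.2932)
step 30: x0=(-1.7857, 0.4671) x1=(1.2954, -2.0558) x2=(0.2826, -1.2972)
step 31: x0=(-1.7924, 0.4591) x1=(1.2957, -2.0651) x2=(0.2849, -1.3012)
step 32: x0=(-1.7990, 0.4512) x1=(1.2959, -2.0743) x2=(0.2872, -1.3052)
step 33: x0=(-1.8057, 0.4432) x1=(1.2961, -2.0834) x2=(0.2895, -1.3092)
step 34: x0=(-1.8123, 0.4353) x1=(1.2962, -2.0926) x2=(0.2918, -1.3132)
step 35: x0=(-1.8189, 0.4273) x1=(1.2963, -2.1016) x2=(0.2942, -1.3172)
step 36: x0=(-1.8255, 0.4193) x1=(1.2964, -2.1107) x2=(0.2965, -1.3212)
step 37: x0=(-1.8321, 0.4113) x1=(1.2963, -2.1197) x2=(0.2988, -1.3253)
step 38: x0=(-1.8387, 0.4033) x1=(1.2963, -2.1286) x2=(0.3012, -1.3293)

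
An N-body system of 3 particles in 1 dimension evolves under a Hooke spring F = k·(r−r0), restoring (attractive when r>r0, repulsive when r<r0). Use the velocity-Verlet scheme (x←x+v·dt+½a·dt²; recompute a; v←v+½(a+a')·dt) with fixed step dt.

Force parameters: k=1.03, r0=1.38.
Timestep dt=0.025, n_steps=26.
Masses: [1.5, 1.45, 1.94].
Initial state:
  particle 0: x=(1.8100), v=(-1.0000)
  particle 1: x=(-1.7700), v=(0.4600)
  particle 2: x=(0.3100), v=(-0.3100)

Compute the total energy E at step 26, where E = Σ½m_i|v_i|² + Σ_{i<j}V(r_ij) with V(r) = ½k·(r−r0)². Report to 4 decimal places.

3.7482

step 0: x0=(1.8100) x1=(-1.7700) x2=(0.3100)
step 1: x0=(1.7845) x1=(-1.7579) x2=(0.3022)
step 2: x0=(1.7580) x1=(-1.7445) x2=(0.2941)
step 3: x0=(1.7306) x1=(-1.7298) x2=(0.2859)
step 4: x0=(1.7023) x1=(-1.7140) x2=(0.2775)
step 5: x0=(1.6730) x1=(-1.6969) x2=(0.2689)
step 6: x0=(1.6430) x1=(-1.6788) x2=(0.2601)
step 7: x0=(1.6120) x1=(-1.6595) x2=(0.2511)
step 8: x0=(1.5803) x1=(-1.6392) x2=(0.2419)
step 9: x0=(1.5478) x1=(-1.6178) x2=(0.2326)
step 10: x0=(1.5145) x1=(-1.5954) x2=(0.2231)
step 11: x0=(1.4806) x1=(-1.5720) x2=(0.2134)
step 12: x0=(1.4460) x1=(-1.5477) x2=(0.2035)
step 13: x0=(1.4107) x1=(-1.5226) x2=(0.1935)
step 14: x0=(1.3749) x1=(-1.4966) x2=(0.1833)
step 15: x0=(1.3385) x1=(-1.4698) x2=(0.1729)
step 16: x0=(1.3015) x1=(-1.4422) x2=(0.1624)
step 17: x0=(1.2641) x1=(-1.4140) x2=(0.1517)
step 18: x0=(1.2263) x1=(-1.3851) x2=(0.1409)
step 19: x0=(1.1880) x1=(-1.3556) x2=(0.1299)
step 20: x0=(1.1494) x1=(-1.3255) x2=(0.1188)
step 21: x0=(1.1105) x1=(-1.2949) x2=(0.1076)
step 22: x0=(1.0713) x1=(-1.2638) x2=(0.0962)
step 23: x0=(1.0318) x1=(-1.2324) x2=(0.0847)
step 24: x0=(0.9922) x1=(-1.2005) x2=(0.0731)
step 25: x0=(0.9524) x1=(-1.1684) x2=(0.0613)
step 26: x0=(0.9125) x1=(-1.1359) x2=(0.0495)
step 0 velocities: v0=(-1.0000) v1=(0.4600) v2=(-0.3100)
step 0: KE=0.9966, PE=2.7524, E=3.7490
step 26 velocities: v0=(-1.5974) v1=(1.3009) v2=(-0.4766)
step 26: KE=3.3610, PE=0.3872, E=3.7482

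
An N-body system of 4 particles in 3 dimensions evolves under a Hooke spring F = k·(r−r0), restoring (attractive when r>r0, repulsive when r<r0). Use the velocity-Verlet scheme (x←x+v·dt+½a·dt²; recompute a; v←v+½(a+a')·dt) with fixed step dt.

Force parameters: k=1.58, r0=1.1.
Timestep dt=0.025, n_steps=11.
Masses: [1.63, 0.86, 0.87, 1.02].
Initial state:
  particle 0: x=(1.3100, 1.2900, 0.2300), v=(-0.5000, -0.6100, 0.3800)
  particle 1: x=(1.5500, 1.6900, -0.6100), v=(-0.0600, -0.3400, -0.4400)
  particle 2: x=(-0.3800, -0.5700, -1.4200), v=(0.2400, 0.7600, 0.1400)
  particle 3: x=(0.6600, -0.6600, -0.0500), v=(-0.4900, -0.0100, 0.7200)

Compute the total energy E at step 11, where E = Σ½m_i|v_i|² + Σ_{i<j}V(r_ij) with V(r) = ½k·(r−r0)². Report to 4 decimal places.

step 0: x0=(1.3100, 1.2900, 0.2300) x1=(1.5500, 1.6900, -0.6100) x2=(-0.3800, -0.5700, -1.4200) x3=(0.6600, -0.6600, -0.0500)
step 1: x0=(1.2971, 1.2741, 0.2392) x1=(1.5475, 1.6799, -0.6212) x2=(-0.3725, -0.5495, -1.4153) x3=(0.6480, -0.6591, -0.0323)
step 2: x0=(1.2833, 1.2569, 0.2477) x1=(1.5431, 1.6667, -0.6327) x2=(-0.3619, -0.5262, -1.4083) x3=(0.6364, -0.6561, -0.0154)
step 3: x0=(1.2687, 1.2385, 0.2556) x1=(1.5367, 1.6505, -0.6444) x2=(-0.3485, -0.5000, -1.3990) x3=(0.6252, -0.6508, 0.0009)
step 4: x0=(1.2533, 1.2189, 0.2628) x1=(1.5283, 1.6312, -0.6564) x2=(-0.3321, -0.4712, -1.3875) x3=(0.6145, -0.6434, 0.0165)
step 5: x0=(1.2372, 1.1982, 0.2694) x1=(1.5181, 1.6089, -0.6685) x2=(-0.3130, -0.4398, -1.3737) x3=(0.6042, -0.6339, 0.0313)
step 6: x0=(1.2203, 1.1764, 0.2753) x1=(1.5060, 1.5838, -0.6806) x2=(-0.2911, -0.4059, -1.3577) x3=(0.5944, -0.6223, 0.0453)
step 7: x0=(1.2027, 1.1535, 0.2806) x1=(1.4920, 1.5559, -0.6928) x2=(-0.2667, -0.3696, -1.3396) x3=(0.5851, -0.6087, 0.0586)
step 8: x0=(1.1844, 1.1296, 0.2853) x1=(1.4763, 1.5253, -0.7050) x2=(-0.2397, -0.3311, -1.3195) x3=(0.5762, -0.5932, 0.0711)
step 9: x0=(1.1655, 1.1048, 0.2894) x1=(1.4589, 1.4922, -0.7171) x2=(-0.2104, -0.2906, -1.2974) x3=(0.5678, -0.5758, 0.0828)
step 10: x0=(1.1459, 1.0792, 0.2928) x1=(1.4399, 1.4566, -0.7290) x2=(-0.1789, -0.2481, -1.2734) x3=(0.5598, -0.5566, 0.0938)
step 11: x0=(1.1258, 1.0527, 0.2957) x1=(1.4193, 1.4187, -0.7408) x2=(-0.1453, -0.2039, -1.2476) x3=(0.5522, -0.5357, 0.1040)
step 0 velocities: v0=(-0.5000, -0.6100, 0.3800) v1=(-0.0600, -0.3400, -0.4400) v2=(0.2400, 0.7600, 0.1400) v3=(-0.4900, -0.0100, 0.7200)
step 0: KE=1.4309, PE=8.7584, E=10.1893
step 11 velocities: v0=(-0.8148, -1.0733, 0.1036) v1=(-0.8532, -1.5588, -0.4650) v2=(1.3825, 1.8019, 1.0646) v3=(-0.2927, 0.8692, 0.3941)
step 11: KE=6.1847, PE=4.0001, E=10.1847

10.1847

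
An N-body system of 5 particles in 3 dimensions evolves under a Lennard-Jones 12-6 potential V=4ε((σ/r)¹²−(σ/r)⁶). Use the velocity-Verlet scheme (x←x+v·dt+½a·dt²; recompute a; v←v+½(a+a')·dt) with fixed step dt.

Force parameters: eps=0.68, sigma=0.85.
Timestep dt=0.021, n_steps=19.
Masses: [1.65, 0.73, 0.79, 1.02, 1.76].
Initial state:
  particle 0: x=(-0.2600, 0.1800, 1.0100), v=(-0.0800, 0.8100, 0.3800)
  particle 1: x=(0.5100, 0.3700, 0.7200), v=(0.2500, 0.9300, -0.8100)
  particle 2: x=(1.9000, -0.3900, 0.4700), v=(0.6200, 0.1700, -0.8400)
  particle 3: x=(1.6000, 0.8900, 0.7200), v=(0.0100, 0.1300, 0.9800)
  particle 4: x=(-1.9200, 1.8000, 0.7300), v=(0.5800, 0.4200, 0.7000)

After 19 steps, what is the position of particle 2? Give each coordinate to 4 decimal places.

step 0: x0=(-0.2600, 0.1800, 1.0100) x1=(0.5100, 0.3700, 0.7200) x2=(1.9000, -0.3900, 0.4700) x3=(1.6000, 0.8900, 0.7200) x4=(-1.9200, 1.8000, 0.7300)
step 1: x0=(-0.2643, 0.1964, 1.0190) x1=(0.5216, 0.3911, 0.7007) x2=(1.9129, -0.3862, 0.4524) x3=(1.6000, 0.8925, 0.7406) x4=(-1.9078, 1.8088, 0.7447)
step 2: x0=(-0.2715, 0.2120, 1.0291) x1=(0.5407, 0.4142, 0.6788) x2=(1.9256, -0.3820, 0.4349) x3=(1.5995, 0.8944, 0.7610) x4=(-1.8956, 1.8176, 0.7594)
step 3: x0=(-0.2798, 0.2274, 1.0397) x1=(0.5629, 0.4381, 0.6559) x2=(1.9382, -0.3774, 0.4175) x3=(1.5985, 0.8958, 0.7814) x4=(-1.8834, 1.8264, 0.7741)
step 4: x0=(-0.2880, 0.2428, 1.0503) x1=(0.5863, 0.4624, 0.6331) x2=(1.9505, -0.3725, 0.4002) x3=(1.5969, 0.8967, 0.8016) x4=(-1.8712, 1.8353, 0.7888)
step 5: x0=(-0.2960, 0.2583, 1.0608) x1=(0.6101, 0.4869, 0.6107) x2=(1.9627, -0.3671, 0.3831) x3=(1.5946, 0.8971, 0.8217) x4=(-1.8590, 1.8441, 0.8035)
step 6: x0=(-0.3035, 0.2739, 1.0710) x1=(0.6339, 0.5115, 0.5890) x2=(1.9747, -0.3615, 0.3660) x3=(1.5917, 0.8969, 0.8415) x4=(-1.8468, 1.8529, 0.8182)
step 7: x0=(-0.3105, 0.2896, 1.0810) x1=(0.6579, 0.5361, 0.5681) x2=(1.9864, -0.3555, 0.3491) x3=(1.5881, 0.8962, 0.8610) x4=(-1.8346, 1.8616, 0.8329)
step 8: x0=(-0.3172, 0.3054, 1.0908) x1=(0.6822, 0.5609, 0.5480) x2=(1.9981, -0.3491, 0.3323) x3=(1.5837, 0.8950, 0.8802) x4=(-1.8224, 1.8704, 0.8476)
step 9: x0=(-0.3235, 0.3213, 1.1004) x1=(0.7067, 0.5858, 0.5286) x2=(2.0095, -0.3425, 0.3156) x3=(1.5788, 0.8934, 0.8991) x4=(-1.8102, 1.8792, 0.8623)
step 10: x0=(-0.3295, 0.3373, 1.1099) x1=(0.7314, 0.6107, 0.5099) x2=(2.0208, -0.3356, 0.2990) x3=(1.5733, 0.8914, 0.9177) x4=(-1.7980, 1.8880, 0.8770)
step 11: x0=(-0.3352, 0.3534, 1.1192) x1=(0.7562, 0.6355, 0.4917) x2=(2.0318, -0.3285, 0.2826) x3=(1.5676, 0.8892, 0.9361) x4=(-1.7857, 1.8968, 0.8917)
step 12: x0=(-0.3408, 0.3695, 1.1284) x1=(0.7808, 0.6602, 0.4738) x2=(2.0428, -0.3210, 0.2662) x3=(1.5617, 0.8867, 0.9543) x4=(-1.7735, 1.9055, 0.9064)
step 13: x0=(-0.3462, 0.3857, 1.1375) x1=(0.8048, 0.6847, 0.4560) x2=(2.0535, -0.3133, 0.2500) x3=(1.5561, 0.8842, 0.9725) x4=(-1.7613, 1.9143, 0.9211)
step 14: x0=(-0.3514, 0.4019, 1.1465) x1=(0.8279, 0.7088, 0.4378) x2=(2.0641, -0.3054, 0.2339) x3=(1.5510, 0.8817, 0.9911) x4=(-1.7490, 1.9230, 0.9359)
step 15: x0=(-0.3565, 0.4182, 1.1554) x1=(0.8500, 0.7325, 0.4190) x2=(2.0746, -0.2973, 0.2179) x3=(1.5467, 0.8792, 1.0100) x4=(-1.7367, 1.9318, 0.9506)
step 16: x0=(-0.3615, 0.4345, 1.1643) x1=(0.8709, 0.7559, 0.3996) x2=(2.0848, -0.2889, 0.2020) x3=(1.5430, 0.8767, 1.0295) x4=(-1.7245, 1.9405, 0.9653)
step 17: x0=(-0.3664, 0.4508, 1.1732) x1=(0.8910, 0.7791, 0.3795) x2=(2.0950, -0.2804, 0.1862) x3=(1.5399, 0.8743, 1.0495) x4=(-1.7122, 1.9493, 0.9800)
step 18: x0=(-0.3713, 0.4671, 1.1819) x1=(0.9105, 0.8020, 0.3590) x2=(2.1050, -0.2716, 0.1706) x3=(1.5372, 0.8718, 1.0697) x4=(-1.6999, 1.9580, 0.9947)
step 19: x0=(-0.3761, 0.4835, 1.1907) x1=(0.9300, 0.8248, 0.3385) x2=(2.1148, -0.2627, 0.1550) x3=(1.5345, 0.8692, 1.0899) x4=(-1.6876, 1.9667, 1.0094)

(2.1148, -0.2627, 0.1550)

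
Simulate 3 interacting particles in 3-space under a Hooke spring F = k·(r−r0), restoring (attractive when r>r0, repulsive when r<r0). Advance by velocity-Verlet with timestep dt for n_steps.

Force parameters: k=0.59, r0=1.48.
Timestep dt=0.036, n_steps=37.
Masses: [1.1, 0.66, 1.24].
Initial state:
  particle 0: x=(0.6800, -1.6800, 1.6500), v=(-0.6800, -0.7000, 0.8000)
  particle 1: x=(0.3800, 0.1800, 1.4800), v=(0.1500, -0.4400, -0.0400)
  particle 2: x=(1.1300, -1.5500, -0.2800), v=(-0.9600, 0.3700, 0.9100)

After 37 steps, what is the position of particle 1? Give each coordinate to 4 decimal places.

(0.6807, -0.9309, 1.3462)

step 0: x0=(0.6800, -1.6800, 1.6500) x1=(0.3800, 0.1800, 1.4800) x2=(1.1300, -1.5500, -0.2800)
step 1: x0=(0.6555, -1.7050, 1.6786) x1=(0.3856, 0.1635, 1.4781) x2=(1.0953, -1.5365, -0.2469)
step 2: x0=(0.6311, -1.7298, 1.7069) x1=(0.3917, 0.1457, 1.4755) x2=(1.0604, -1.5225, -0.2130)
step 3: x0=(0.6067, -1.7542, 1.7347) x1=(0.3981, 0.1267, 1.4722) x2=(1.0252, -1.5082, -0.1784)
step 4: x0=(0.5824, -1.7783, 1.7622) x1=(0.4048, 0.1064, 1.4681) x2=(0.9898, -1.4935, -0.1431)
step 5: x0=(0.5581, -1.8020, 1.7894) x1=(0.4118, 0.0849, 1.4635) x2=(0.9542, -1.4785, -0.1071)
step 6: x0=(0.5338, -1.8253, 1.8161) x1=(0.4191, 0.0623, 1.4583) x2=(0.9185, -1.4632, -0.0706)
step 7: x0=(0.5096, -1.8483, 1.8425) x1=(0.4266, 0.0387, 1.4527) x2=(0.8825, -1.4477, -0.0334)
step 8: x0=(0.4854, -1.8710, 1.8685) x1=(0.4343, 0.0139, 1.4466) x2=(0.8465, -1.4319, 0.0043)
step 9: x0=(0.4613, -1.8932, 1.8941) x1=(0.4422, -0.0118, 1.4401) x2=(0.8103, -1.4160, 0.0426)
step 10: x0=(0.4373, -1.9151, 1.9193) x1=(0.4502, -0.0385, 1.4333) x2=(0.7740, -1.3999, 0.0814)
step 11: x0=(0.4133, -1.9365, 1.9442) x1=(0.4582, -0.0660, 1.4263) x2=(0.7376, -1.3836, 0.1206)
step 12: x0=(0.3893, -1.9576, 1.9686) x1=(0.4664, -0.0944, 1.4191) x2=(0.7011, -1.3673, 0.1603)
step 13: x0=(0.3654, -1.9783, 1.9927) x1=(0.4745, -0.1236, 1.4118) x2=(0.6645, -1.3509, 0.2004)
step 14: x0=(0.3416, -1.9985, 2.0164) x1=(0.4826, -0.1535, 1.4044) x2=(0.6279, -1.3345, 0.2408)
step 15: x0=(0.3179, -2.0184, 2.0397) x1=(0.4908, -0.1841, 1.3971) x2=(0.5912, -1.3181, 0.2816)
step 16: x0=(0.2942, -2.0378, 2.0626) x1=(0.4989, -0.2152, 1.3898) x2=(0.5545, -1.3017, 0.3226)
step 17: x0=(0.2706, -2.0568, 2.0852) x1=(0.5069, -0.2470, 1.3827) x2=(0.5178, -1.2854, 0.3639)
step 18: x0=(0.2471, -2.0754, 2.1074) x1=(0.5149, -0.2792, 1.3759) x2=(0.4810, -1.2693, 0.4055)
step 19: x0=(0.2237, -2.0935, 2.1291) x1=(0.5227, -0.3118, 1.3693) x2=(0.4442, -1.2533, 0.4472)
step 20: x0=(0.2003, -2.1112, 2.1505) x1=(0.5306, -0.3448, 1.3630) x2=(0.4074, -1.2374, 0.4891)
step 21: x0=(0.1770, -2.1285, 2.1715) x1=(0.5383, -0.3782, 1.3572) x2=(0.3705, -1.2218, 0.5311)
step 22: x0=(0.1539, -2.1453, 2.1922) x1=(0.5460, -0.4118, 1.3518) x2=(0.3335, -1.2065, 0.5732)
step 23: x0=(0.1308, -2.1618, 2.2124) x1=(0.5537, -0.4456, 1.3469) x2=(0.2965, -1.1914, 0.6154)
step 24: x0=(0.1078, -2.1777, 2.2322) x1=(0.5613, -0.4796, 1.3426) x2=(0.2594, -1.1766, 0.6576)
step 25: x0=(0.0849, -2.1933, 2.2517) x1=(0.5690, -0.5137, 1.3389) x2=(0.2223, -1.1621, 0.6998)
step 26: x0=(0.0621, -2.2084, 2.2708) x1=(0.5767, -0.5479, 1.3359) x2=(0.1849, -1.1480, 0.7421)
step 27: x0=(0.0395, -2.2230, 2.2895) x1=(0.5846, -0.5821, 1.3335) x2=(0.1475, -1.1342, 0.7843)
step 28: x0=(0.0169, -2.2372, 2.3079) x1=(0.5926, -0.6165, 1.3319) x2=(0.1098, -1.1208, 0.8264)
step 29: x0=(-0.0055, -2.2510, 2.3258) x1=(0.6009, -0.6509, 1.3309) x2=(0.0719, -1.1077, 0.8686)
step 30: x0=(-0.0279, -2.2643, 2.3434) x1=(0.6094, -0.6853, 1.3307) x2=(0.0338, -1.0951, 0.9107)
step 31: x0=(-0.0501, -2.2772, 2.3606) x1=(0.6183, -0.7198, 1.3311) x2=(-0.0047, -1.0827, 0.9527)
step 32: x0=(-0.0722, -2.2897, 2.3774) x1=(0.6276, -0.7545, 1.3322) x2=(-0.0434, -1.0707, 0.9948)
step 33: x0=(-0.0941, -2.3017, 2.3938) x1=(0.6374, -0.7893, 1.3339) x2=(-0.0825, -1.0590, 1.0368)
step 34: x0=(-0.1159, -2.3132, 2.4099) x1=(0.6475, -0.8243, 1.3362) x2=(-0.1220, -1.0475, 1.0789)
step 35: x0=(-0.1376, -2.3244, 2.4256) x1=(0.6582, -0.8595, 1.3390) x2=(-0.1618, -1.0364, 1.1210)
step 36: x0=(-0.1592, -2.3351, 2.4409) x1=(0.6692, -0.8951, 1.3424) x2=(-0.2020, -1.0254, 1.1631)
step 37: x0=(-0.1806, -2.3454, 2.4559) x1=(0.6807, -0.9309, 1.3462) x2=(-0.2425, -1.0147, 1.2054)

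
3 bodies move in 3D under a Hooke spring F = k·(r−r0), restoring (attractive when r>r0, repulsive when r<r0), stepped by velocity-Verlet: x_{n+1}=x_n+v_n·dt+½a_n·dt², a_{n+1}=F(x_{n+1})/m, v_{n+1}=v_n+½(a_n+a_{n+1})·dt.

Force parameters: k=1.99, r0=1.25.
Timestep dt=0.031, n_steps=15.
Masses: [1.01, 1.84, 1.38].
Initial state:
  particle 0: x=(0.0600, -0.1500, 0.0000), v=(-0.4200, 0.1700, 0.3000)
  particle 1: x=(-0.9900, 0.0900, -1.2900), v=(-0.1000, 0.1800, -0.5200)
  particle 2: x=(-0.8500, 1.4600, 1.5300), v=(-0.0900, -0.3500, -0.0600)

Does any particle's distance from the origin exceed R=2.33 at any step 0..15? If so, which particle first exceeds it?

no

step 0: x0=(0.0600, -0.1500, 0.0000) x1=(-0.9900, 0.0900, -1.2900) x2=(-0.8500, 1.4600, 1.5300)
step 1: x0=(0.0463, -0.1439, 0.0097) x1=(-0.9929, 0.0960, -1.3051) x2=(-0.8525, 1.4480, 1.5265)
step 2: x0=(0.0313, -0.1363, 0.0201) x1=(-0.9955, 0.1027, -1.3180) x2=(-0.8546, 1.4339, 1.5196)
step 3: x0=(0.0150, -0.1272, 0.0311) x1=(-0.9976, 0.1103, -1.3288) x2=(-0.8562, 1.4177, 1.5093)
step 4: x0=(-0.0026, -0.1166, 0.0427) x1=(-0.9994, 0.1185, -1.3374) x2=(-0.8574, 1.3993, 1.4958)
step 5: x0=(-0.0214, -0.1047, 0.0549) x1=(-1.0009, 0.1275, -1.3439) x2=(-0.8582, 1.3790, 1.4790)
step 6: x0=(-0.0414, -0.0913, 0.0675) x1=(-1.0019, 0.1372, -1.3483) x2=(-0.8586, 1.3567, 1.4590)
step 7: x0=(-0.0626, -0.0767, 0.0805) x1=(-1.0026, 0.1476, -1.3505) x2=(-0.8586, 1.3326, 1.4359)
step 8: x0=(-0.0849, -0.0609, 0.0938) x1=(-1.0030, 0.1587, -1.3506) x2=(-0.8583, 1.3068, 1.4098)
step 9: x0=(-0.1083, -0.0439, 0.1073) x1=(-1.0030, 0.1704, -1.3486) x2=(-0.8576, 1.2792, 1.3807)
step 10: x0=(-0.1326, -0.0260, 0.1209) x1=(-1.0026, 0.1827, -1.3445) x2=(-0.8568, 1.2501, 1.3488)
step 11: x0=(-0.1578, -0.0070, 0.1346) x1=(-1.0019, 0.1955, -1.3385) x2=(-0.8556, 1.2196, 1.3141)
step 12: x0=(-0.1839, 0.0127, 0.1482) x1=(-1.0009, 0.2089, -1.3305) x2=(-0.8543, 1.1877, 1.2769)
step 13: x0=(-0.2108, 0.0333, 0.1617) x1=(-0.9996, 0.2228, -1.3206) x2=(-0.8529, 1.1545, 1.2373)
step 14: x0=(-0.2384, 0.0544, 0.1751) x1=(-0.9980, 0.2372, -1.3088) x2=(-0.8513, 1.1203, 1.1953)
step 15: x0=(-0.2666, 0.0761, 0.1881) x1=(-0.9961, 0.2521, -1.2953) x2=(-0.8496, 1.0851, 1.1512)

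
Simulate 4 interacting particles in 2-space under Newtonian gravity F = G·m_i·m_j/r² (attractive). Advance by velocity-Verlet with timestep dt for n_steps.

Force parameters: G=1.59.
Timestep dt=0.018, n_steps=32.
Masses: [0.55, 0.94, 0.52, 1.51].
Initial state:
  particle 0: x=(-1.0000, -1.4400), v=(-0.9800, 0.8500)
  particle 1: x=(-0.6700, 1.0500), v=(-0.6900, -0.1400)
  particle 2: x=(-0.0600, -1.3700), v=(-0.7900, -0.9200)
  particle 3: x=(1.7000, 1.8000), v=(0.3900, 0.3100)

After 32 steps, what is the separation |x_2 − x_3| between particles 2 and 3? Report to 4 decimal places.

step 0: x0=(-1.0000, -1.4400) x1=(-0.6700, 1.0500) x2=(-0.0600, -1.3700) x3=(1.7000, 1.8000)
step 1: x0=(-1.0175, -1.4246) x1=(-0.6824, 1.0475) x2=(-0.0744, -1.3865) x3=(1.7070, 1.8056)
step 2: x0=(-1.0346, -1.4091) x1=(-0.6946, 1.0449) x2=(-0.0891, -1.4029) x3=(1.7139, 1.8111)
step 3: x0=(-1.0514, -1.3935) x1=(-0.7067, 1.0422) x2=(-0.1040, -1.4192) x3=(1.7206, 1.8165)
step 4: x0=(-1.0679, -1.3778) x1=(-0.7187, 1.0395) x2=(-0.1193, -1.4353) x3=(1.7273, 1.8219)
step 5: x0=(-1.0840, -1.3620) x1=(-0.7306, 1.0368) x2=(-0.1349, -1.4513) x3=(1.7339, 1.8272)
step 6: x0=(-1.0998, -1.3462) x1=(-0.7424, 1.0340) x2=(-0.1508, -1.4672) x3=(1.7405, 1.8325)
step 7: x0=(-1.1152, -1.3302) x1=(-0.7540, 1.0311) x2=(-0.1670, -1.4829) x3=(1.7469, 1.8378)
step 8: x0=(-1.1303, -1.3142) x1=(-0.7656, 1.0282) x2=(-0.1835, -1.4984) x3=(1.7532, 1.8430)
step 9: x0=(-1.1451, -1.2981) x1=(-0.7770, 1.0253) x2=(-0.2003, -1.5138) x3=(1.7595, 1.8481)
step 10: x0=(-1.1596, -1.2819) x1=(-0.7883, 1.0223) x2=(-0.2174, -1.5289) x3=(1.7657, 1.8532)
step 11: x0=(-1.1738, -1.2657) x1=(-0.7996, 1.0192) x2=(-0.2347, -1.5439) x3=(1.7718, 1.8583)
step 12: x0=(-1.1876, -1.2495) x1=(-0.8107, 1.0161) x2=(-0.2523, -1.5587) x3=(1.7778, 1.8633)
step 13: x0=(-1.2012, -1.2332) x1=(-0.8218, 1.0129) x2=(-0.2702, -1.5733) x3=(1.7837, 1.8683)
step 14: x0=(-1.2144, -1.2169) x1=(-0.8327, 1.0096) x2=(-0.2883, -1.5877) x3=(1.7895, 1.8732)
step 15: x0=(-1.2274, -1.2006) x1=(-0.8435, 1.0063) x2=(-0.3067, -1.6019) x3=(1.7953, 1.8780)
step 16: x0=(-1.2400, -1.1842) x1=(-0.8543, 1.0030) x2=(-0.3254, -1.6158) x3=(1.8010, 1.8829)
step 17: x0=(-1.2524, -1.1679) x1=(-0.8649, 0.9995) x2=(-0.3443, -1.6295) x3=(1.8066, 1.8877)
step 18: x0=(-1.2645, -1.1515) x1=(-0.8755, 0.9961) x2=(-0.3634, -1.6430) x3=(1.8122, 1.8924)
step 19: x0=(-1.2764, -1.1351) x1=(-0.8860, 0.9925) x2=(-0.3827, -1.6563) x3=(1.8176, 1.8971)
step 20: x0=(-1.2879, -1.1188) x1=(-0.8964, 0.9889) x2=(-0.4023, -1.6693) x3=(1.8230, 1.9017)
step 21: x0=(-1.2992, -1.1024) x1=(-0.9067, 0.9852) x2=(-0.4220, -1.6821) x3=(1.8283, 1.9064)
step 22: x0=(-1.3103, -1.0860) x1=(-0.9169, 0.9814) x2=(-0.4420, -1.6947) x3=(1.8335, 1.9109)
step 23: x0=(-1.3211, -1.0696) x1=(-0.9271, 0.9776) x2=(-0.4622, -1.7070) x3=(1.8387, 1.9155)
step 24: x0=(-1.3317, -1.0532) x1=(-0.9371, 0.9737) x2=(-0.4825, -1.7190) x3=(1.8438, 1.9199)
step 25: x0=(-1.3420, -1.0369) x1=(-0.9471, 0.9698) x2=(-0.5031, -1.7308) x3=(1.8488, 1.9244)
step 26: x0=(-1.3521, -1.0205) x1=(-0.9570, 0.9657) x2=(-0.5238, -1.7424) x3=(1.8538, 1.9288)
step 27: x0=(-1.3620, -1.0041) x1=(-0.9668, 0.9616) x2=(-0.5446, -1.7537) x3=(1.8586, 1.9332)
step 28: x0=(-1.3717, -0.9877) x1=(-0.9766, 0.9574) x2=(-0.5657, -1.7647) x3=(1.8634, 1.9375)
step 29: x0=(-1.3812, -0.9714) x1=(-0.9863, 0.9532) x2=(-0.5869, -1.7755) x3=(1.8682, 1.9418)
step 30: x0=(-1.3904, -0.9550) x1=(-0.9959, 0.9488) x2=(-0.6082, -1.7860) x3=(1.8728, 1.9460)
step 31: x0=(-1.3995, -0.9386) x1=(-1.0054, 0.9444) x2=(-0.6296, -1.7963) x3=(1.8774, 1.9503)
step 32: x0=(-1.4084, -0.9222) x1=(-1.0149, 0.9399) x2=(-0.6512, -1.8064) x3=(1.8820, 1.9544)

4.5344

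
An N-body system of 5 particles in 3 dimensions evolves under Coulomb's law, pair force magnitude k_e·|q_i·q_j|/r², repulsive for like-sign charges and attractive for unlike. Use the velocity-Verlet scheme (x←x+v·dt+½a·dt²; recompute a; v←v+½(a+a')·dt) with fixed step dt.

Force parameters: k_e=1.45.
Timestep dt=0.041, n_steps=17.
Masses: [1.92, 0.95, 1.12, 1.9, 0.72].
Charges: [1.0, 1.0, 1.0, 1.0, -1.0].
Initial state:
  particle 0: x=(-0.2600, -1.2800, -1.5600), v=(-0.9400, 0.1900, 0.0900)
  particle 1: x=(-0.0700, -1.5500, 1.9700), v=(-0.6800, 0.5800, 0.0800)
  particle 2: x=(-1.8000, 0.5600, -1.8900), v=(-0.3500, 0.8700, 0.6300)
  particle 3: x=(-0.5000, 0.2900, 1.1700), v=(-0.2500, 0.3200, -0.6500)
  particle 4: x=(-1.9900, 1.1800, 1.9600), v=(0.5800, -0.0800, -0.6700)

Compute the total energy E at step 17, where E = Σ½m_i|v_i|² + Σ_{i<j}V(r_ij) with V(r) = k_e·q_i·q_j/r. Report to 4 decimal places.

step 0: x0=(-0.2600, -1.2800, -1.5600) x1=(-0.0700, -1.5500, 1.9700) x2=(-1.8000, 0.5600, -1.8900) x3=(-0.5000, 0.2900, 1.1700) x4=(-1.9900, 1.1800, 1.9600)
step 1: x0=(-0.2985, -1.2723, -1.5564) x1=(-0.0979, -1.5264, 1.9735) x2=(-1.8145, 0.5959, -1.8643) x3=(-0.5104, 0.3034, 1.1435) x4=(-1.9657, 1.1763, 1.9322)
step 2: x0=(-0.3368, -1.2648, -1.5529) x1=(-0.1257, -1.5033, 1.9776) x2=(-1.8294, 0.6321, -1.8387) x3=(-0.5211, 0.3172, 1.1172) x4=(-1.9405, 1.1718, 1.9036)
step 3: x0=(-0.3751, -1.2575, -1.5496) x1=(-0.1535, -1.4805, 1.9823) x2=(-1.8446, 0.6687, -1.8133) x3=(-0.5321, 0.3316, 1.0912) x4=(-1.9142, 1.1664, 1.8742)
step 4: x0=(-0.4132, -1.2504, -1.5464) x1=(-0.1812, -1.4582, 1.9875) x2=(-1.8602, 0.7056, -1.7880) x3=(-0.5435, 0.3465, 1.0654) x4=(-1.8868, 1.1602, 1.8440)
step 5: x0=(-0.4513, -1.2435, -1.5433) x1=(-0.2089, -1.4362, 1.9932) x2=(-1.8761, 0.7430, -1.7629) x3=(-0.5551, 0.3619, 1.0400) x4=(-1.8584, 1.1530, 1.8130)
step 6: x0=(-0.4892, -1.2367, -1.5404) x1=(-0.2367, -1.4146, 1.9995) x2=(-1.8924, 0.7807, -1.7379) x3=(-0.5671, 0.3778, 1.0148) x4=(-1.8288, 1.1448, 1.7810)
step 7: x0=(-0.5271, -1.2302, -1.5376) x1=(-0.2644, -1.3933, 2.0064) x2=(-1.9090, 0.8189, -1.7131) x3=(-0.5795, 0.3942, 0.9899) x4=(-1.7981, 1.1357, 1.7481)
step 8: x0=(-0.5648, -1.2239, -1.5350) x1=(-0.2921, -1.3724, 2.0138) x2=(-1.9259, 0.8574, -1.6884) x3=(-0.5922, 0.4112, 0.9654) x4=(-1.7661, 1.1254, 1.7142)
step 9: x0=(-0.6025, -1.2178, -1.5326) x1=(-0.3198, -1.3517, 2.0218) x2=(-1.9432, 0.8963, -1.6639) x3=(-0.6053, 0.4287, 0.9412) x4=(-1.7328, 1.1141, 1.6793)
step 10: x0=(-0.6401, -1.2119, -1.5302) x1=(-0.3476, -1.3314, 2.0304) x2=(-1.9607, 0.9356, -1.6394) x3=(-0.6187, 0.4468, 0.9174) x4=(-1.6982, 1.1017, 1.6432)
step 11: x0=(-0.6776, -1.2062, -1.5281) x1=(-0.3754, -1.3113, 2.0395) x2=(-1.9786, 0.9753, -1.6151) x3=(-0.6326, 0.4655, 0.8940) x4=(-1.6622, 1.0880, 1.6059)
step 12: x0=(-0.7151, -1.2007, -1.5261) x1=(-0.4032, -1.2915, 2.0491) x2=(-1.9968, 1.0154, -1.5909) x3=(-0.6470, 0.4847, 0.8711) x4=(-1.6247, 1.0730, 1.5673)
step 13: x0=(-0.7525, -1.1954, -1.5242) x1=(-0.4310, -1.2719, 2.0593) x2=(-2.0153, 1.0559, -1.5668) x3=(-0.6618, 0.5046, 0.8486) x4=(-1.5856, 1.0566, 1.5273)
step 14: x0=(-0.7898, -1.1904, -1.5225) x1=(-0.4589, -1.2525, 2.0700) x2=(-2.0341, 1.0968, -1.5428) x3=(-0.6771, 0.5251, 0.8266) x4=(-1.5447, 1.0388, 1.4858)
step 15: x0=(-0.8271, -1.1855, -1.5209) x1=(-0.4868, -1.2332, 2.0813) x2=(-2.0532, 1.1380, -1.5189) x3=(-0.6930, 0.5462, 0.8053) x4=(-1.5020, 1.0194, 1.4426)
step 16: x0=(-0.8643, -1.1808, -1.5195) x1=(-0.5148, -1.2141, 2.0930) x2=(-2.0725, 1.1797, -1.4951) x3=(-0.7096, 0.5680, 0.7846) x4=(-1.4572, 0.9983, 1.3974)
step 17: x0=(-0.9014, -1.1763, -1.5182) x1=(-0.5428, -1.1951, 2.1052) x2=(-2.0922, 1.2217, -1.4714) x3=(-0.7269, 0.5905, 0.7646) x4=(-1.4101, 0.9754, 1.3501)
step 0 velocities: v0=(-0.9400, 0.1900, 0.0900) v1=(-0.6800, 0.5800, 0.0800) v2=(-0.3500, 0.8700, 0.6300) v3=(-0.2500, 0.3200, -0.6500) v4=(0.5800, -0.0800, -0.6700)
step 0: KE=2.8309, PE=1.0354, E=3.8664
step 17 velocities: v0=(-0.9058, 0.1072, 0.0293) v1=(-0.6840, 0.4616, 0.3036) v2=(-0.4820, 1.0297, 0.5779) v3=(-0.4323, 0.5593, -0.4746) v4=(1.1804, -0.5830, -1.1849)
step 17: KE=3.8957, PE=-0.0275, E=3.8682

3.8682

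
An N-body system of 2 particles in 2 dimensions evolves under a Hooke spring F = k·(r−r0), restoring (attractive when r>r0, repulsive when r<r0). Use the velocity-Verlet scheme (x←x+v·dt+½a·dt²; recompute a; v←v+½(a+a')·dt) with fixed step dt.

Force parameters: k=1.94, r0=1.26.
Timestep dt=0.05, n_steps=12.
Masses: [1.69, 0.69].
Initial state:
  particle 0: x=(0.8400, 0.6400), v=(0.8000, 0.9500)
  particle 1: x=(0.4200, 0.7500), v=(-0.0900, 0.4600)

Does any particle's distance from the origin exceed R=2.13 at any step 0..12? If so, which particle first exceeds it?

step 0: x0=(0.8400, 0.6400) x1=(0.4200, 0.7500)
step 1: x0=(0.8811, 0.6872) x1=(0.4127, 0.7737)
step 2: x0=(0.9245, 0.7340) x1=(0.4000, 0.7985)
step 3: x0=(0.9699, 0.7805) x1=(0.3821, 0.8238)
step 4: x0=(1.0173, 0.8269) x1=(0.3596, 0.8495)
step 5: x0=(1.0664, 0.8733) x1=(0.3329, 0.8754)
step 6: x0=(1.1170, 0.9196) x1=(0.3024, 0.9013)
step 7: x0=(1.1689, 0.9659) x1=(0.2688, 0.9271)
step 8: x0=(1.2218, 1.0123) x1=(0.2327, 0.9527)
step 9: x0=(1.2754, 1.0588) x1=(0.1947, 0.9783)
step 10: x0=(1.3296, 1.1053) x1=(0.1555, 1.0038)
step 11: x0=(1.3840, 1.1518) x1=(0.1157, 1.0292)
step 12: x0=(1.4384, 1.1983) x1=(0.0760, 1.0547)

no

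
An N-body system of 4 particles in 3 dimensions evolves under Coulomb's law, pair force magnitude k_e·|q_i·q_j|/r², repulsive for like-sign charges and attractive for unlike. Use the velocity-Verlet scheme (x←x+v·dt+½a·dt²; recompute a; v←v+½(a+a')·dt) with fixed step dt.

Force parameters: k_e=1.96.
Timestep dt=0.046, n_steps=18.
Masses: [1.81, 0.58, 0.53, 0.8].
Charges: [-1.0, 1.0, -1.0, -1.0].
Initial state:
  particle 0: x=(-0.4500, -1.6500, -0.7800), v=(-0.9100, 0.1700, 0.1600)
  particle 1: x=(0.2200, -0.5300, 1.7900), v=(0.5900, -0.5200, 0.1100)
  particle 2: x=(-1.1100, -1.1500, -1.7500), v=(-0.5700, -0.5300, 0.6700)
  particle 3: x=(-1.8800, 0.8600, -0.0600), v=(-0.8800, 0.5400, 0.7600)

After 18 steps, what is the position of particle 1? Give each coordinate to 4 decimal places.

(0.5526, -0.9700, 1.6422)

step 0: x0=(-0.4500, -1.6500, -0.7800) x1=(0.2200, -0.5300, 1.7900) x2=(-1.1100, -1.1500, -1.7500) x3=(-1.8800, 0.8600, -0.0600)
step 1: x0=(-0.4914, -1.6425, -0.7720) x1=(0.2467, -0.5540, 1.7942) x2=(-1.1372, -1.1738, -1.7211) x3=(-1.9205, 0.8852, -0.0246)
step 2: x0=(-0.5318, -1.6357, -0.7627) x1=(0.2725, -0.5780, 1.7968) x2=(-1.1666, -1.1963, -1.6962) x3=(-1.9612, 0.9112, 0.0117)
step 3: x0=(-0.5713, -1.6296, -0.7520) x1=(0.2975, -0.6021, 1.7979) x2=(-1.1983, -1.2175, -1.6755) x3=(-2.0019, 0.9379, 0.0487)
step 4: x0=(-0.6096, -1.6241, -0.7399) x1=(0.3215, -0.6263, 1.7973) x2=(-1.2325, -1.2375, -1.6592) x3=(-2.0428, 0.9653, 0.0866)
step 5: x0=(-0.6469, -1.6193, -0.7263) x1=(0.3446, -0.6506, 1.7953) x2=(-1.2692, -1.2561, -1.6474) x3=(-2.0837, 0.9934, 0.1252)
step 6: x0=(-0.6831, -1.6151, -0.7112) x1=(0.3667, -0.6749, 1.7917) x2=(-1.3084, -1.2736, -1.6402) x3=(-2.1248, 1.0222, 0.1645)
step 7: x0=(-0.7182, -1.6115, -0.6946) x1=(0.3878, -0.6993, 1.7867) x2=(-1.3503, -1.2900, -1.6375) x3=(-2.1659, 1.0517, 0.2045)
step 8: x0=(-0.7522, -1.6085, -0.6765) x1=(0.4080, -0.7237, 1.7802) x2=(-1.3947, -1.3054, -1.6393) x3=(-2.2070, 1.0817, 0.2452)
step 9: x0=(-0.7851, -1.6059, -0.6569) x1=(0.4272, -0.7482, 1.7723) x2=(-1.4417, -1.3199, -1.6456) x3=(-2.2483, 1.1124, 0.2865)
step 10: x0=(-0.8170, -1.6039, -0.6359) x1=(0.4454, -0.7727, 1.7631) x2=(-1.4910, -1.3337, -1.6561) x3=(-2.2896, 1.1437, 0.3284)
step 11: x0=(-0.8478, -1.6022, -0.6136) x1=(0.4625, -0.7973, 1.7524) x2=(-1.5425, -1.3470, -1.6708) x3=(-2.3309, 1.1755, 0.3709)
step 12: x0=(-0.8777, -1.6009, -0.5899) x1=(0.4786, -0.8218, 1.7405) x2=(-1.5962, -1.3597, -1.6892) x3=(-2.3722, 1.2079, 0.4140)
step 13: x0=(-0.9067, -1.5999, -0.5651) x1=(0.4936, -0.8465, 1.7272) x2=(-1.6519, -1.3721, -1.7113) x3=(-2.4136, 1.2408, 0.4577)
step 14: x0=(-0.9348, -1.5993, -0.5390) x1=(0.5076, -0.8711, 1.7127) x2=(-1.7094, -1.3843, -1.7368) x3=(-2.4550, 1.2743, 0.5018)
step 15: x0=(-0.9620, -1.5988, -0.5118) x1=(0.5205, -0.8958, 1.6969) x2=(-1.7685, -1.3963, -1.7654) x3=(-2.4964, 1.3082, 0.5465)
step 16: x0=(-0.9885, -1.5986, -0.4837) x1=(0.5324, -0.9205, 1.6799) x2=(-1.8291, -1.4082, -1.7969) x3=(-2.5379, 1.3426, 0.5917)
step 17: x0=(-1.0142, -1.5986, -0.4545) x1=(0.5431, -0.9453, 1.6616) x2=(-1.8910, -1.4201, -1.8311) x3=(-2.5793, 1.3774, 0.6373)
step 18: x0=(-1.0392, -1.5988, -0.4245) x1=(0.5526, -0.9700, 1.6422) x2=(-1.9542, -1.4320, -1.8677) x3=(-2.6207, 1.4127, 0.6833)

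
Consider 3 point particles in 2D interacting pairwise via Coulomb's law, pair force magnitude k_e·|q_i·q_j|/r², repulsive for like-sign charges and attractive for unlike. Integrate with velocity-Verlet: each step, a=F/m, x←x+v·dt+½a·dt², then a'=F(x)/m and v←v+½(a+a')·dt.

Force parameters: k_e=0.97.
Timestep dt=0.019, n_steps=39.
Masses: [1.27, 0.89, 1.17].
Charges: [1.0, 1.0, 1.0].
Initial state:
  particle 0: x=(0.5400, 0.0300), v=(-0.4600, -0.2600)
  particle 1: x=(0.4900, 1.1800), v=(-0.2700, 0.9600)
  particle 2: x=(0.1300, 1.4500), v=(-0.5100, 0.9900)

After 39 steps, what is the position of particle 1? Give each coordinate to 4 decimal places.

step 0: x0=(0.5400, 0.0300) x1=(0.4900, 1.1800) x2=(0.1300, 1.4500)
step 1: x0=(0.5313, 0.0249) x1=(0.4856, 1.1978) x2=(0.1197, 1.4693)
step 2: x0=(0.5226, 0.0195) x1=(0.4828, 1.2148) x2=(0.1082, 1.4896)
step 3: x0=(0.5140, 0.0137) x1=(0.4814, 1.2309) x2=(0.0956, 1.5109)
step 4: x0=(0.5054, 0.0077) x1=(0.4814, 1.2463) x2=(0.0818, 1.5330)
step 5: x0=(0.4968, 0.0014) x1=(0.4827, 1.2610) x2=(0.0670, 1.5560)
step 6: x0=(0.4883, -0.0052) x1=(0.4853, 1.2751) x2=(0.0513, 1.5798)
step 7: x0=(0.4797, -0.0120) x1=(0.4890, 1.2887) x2=(0.0346, 1.6042)
step 8: x0=(0.4713, -0.0191) x1=(0.4937, 1.3017) x2=(0.0171, 1.6294)
step 9: x0=(0.4628, -0.0265) x1=(0.4995, 1.3143) x2=(-0.0011, 1.6551)
step 10: x0=(0.4543, -0.0341) x1=(0.5061, 1.3265) x2=(-0.0201, 1.6814)
step 11: x0=(0.4459, -0.0419) x1=(0.5135, 1.3383) x2=(-0.0397, 1.7082)
step 12: x0=(0.4375, -0.0500) x1=(0.5217, 1.3499) x2=(-0.0598, 1.7355)
step 13: x0=(0.4291, -0.0583) x1=(0.5306, 1.3612) x2=(-0.0806, 1.7631)
step 14: x0=(0.4207, -0.0667) x1=(0.5401, 1.3723) x2=(-0.1018, 1.7912)
step 15: x0=(0.4123, -0.0754) x1=(0.5502, 1.3833) x2=(-0.1234, 1.8197)
step 16: x0=(0.4040, -0.0843) x1=(0.5608, 1.3941) x2=(-0.1455, 1.8484)
step 17: x0=(0.3956, -0.0934) x1=(0.5719, 1.4047) x2=(-0.1679, 1.8775)
step 18: x0=(0.3872, -0.1026) x1=(0.5834, 1.4153) x2=(-0.1907, 1.9068)
step 19: x0=(0.3789, -0.1121) x1=(0.5954, 1.4258) x2=(-0.2138, 1.9364)
step 20: x0=(0.3705, -0.1217) x1=(0.6078, 1.4362) x2=(-0.2372, 1.9662)
step 21: x0=(0.3622, -0.1315) x1=(0.6205, 1.4465) x2=(-0.2609, 1.9963)
step 22: x0=(0.3538, -0.1414) x1=(0.6335, 1.4568) x2=(-0.2848, 2.0265)
step 23: x0=(0.3454, -0.1515) x1=(0.6469, 1.4671) x2=(-0.3090, 2.0570)
step 24: x0=(0.3371, -0.1617) x1=(0.6605, 1.4774) x2=(-0.3333, 2.0876)
step 25: x0=(0.3287, -0.1721) x1=(0.6744, 1.4876) x2=(-0.3579, 2.1184)
step 26: x0=(0.3203, -0.1826) x1=(0.6886, 1.4979) x2=(-0.3827, 2.1494)
step 27: x0=(0.3119, -0.1933) x1=(0.7030, 1.5081) x2=(-0.4076, 2.1805)
step 28: x0=(0.3035, -0.2041) x1=(0.7177, 1.5184) x2=(-0.4328, 2.2117)
step 29: x0=(0.2951, -0.2150) x1=(0.7326, 1.5286) x2=(-0.4580, 2.2431)
step 30: x0=(0.2867, -0.2260) x1=(0.7476, 1.5389) x2=(-0.4834, 2.2746)
step 31: x0=(0.2783, -0.2372) x1=(0.7629, 1.5492) x2=(-0.5090, 2.3062)
step 32: x0=(0.2699, -0.2484) x1=(0.7783, 1.5595) x2=(-0.5347, 2.3379)
step 33: x0=(0.2615, -0.2598) x1=(0.7940, 1.5698) x2=(-0.5605, 2.3697)
step 34: x0=(0.2530, -0.2713) x1=(0.8098, 1.5802) x2=(-0.5864, 2.4016)
step 35: x0=(0.2446, -0.2829) x1=(0.8257, 1.5905) x2=(-0.6124, 2.4336)
step 36: x0=(0.2361, -0.2946) x1=(0.8418, 1.6009) x2=(-0.6386, 2.4657)
step 37: x0=(0.2276, -0.3064) x1=(0.8581, 1.6114) x2=(-0.6648, 2.4979)
step 38: x0=(0.2191, -0.3183) x1=(0.8745, 1.6218) x2=(-0.6911, 2.5302)
step 39: x0=(0.2106, -0.3302) x1=(0.8910, 1.6323) x2=(-0.7176, 2.5625)

(0.8910, 1.6323)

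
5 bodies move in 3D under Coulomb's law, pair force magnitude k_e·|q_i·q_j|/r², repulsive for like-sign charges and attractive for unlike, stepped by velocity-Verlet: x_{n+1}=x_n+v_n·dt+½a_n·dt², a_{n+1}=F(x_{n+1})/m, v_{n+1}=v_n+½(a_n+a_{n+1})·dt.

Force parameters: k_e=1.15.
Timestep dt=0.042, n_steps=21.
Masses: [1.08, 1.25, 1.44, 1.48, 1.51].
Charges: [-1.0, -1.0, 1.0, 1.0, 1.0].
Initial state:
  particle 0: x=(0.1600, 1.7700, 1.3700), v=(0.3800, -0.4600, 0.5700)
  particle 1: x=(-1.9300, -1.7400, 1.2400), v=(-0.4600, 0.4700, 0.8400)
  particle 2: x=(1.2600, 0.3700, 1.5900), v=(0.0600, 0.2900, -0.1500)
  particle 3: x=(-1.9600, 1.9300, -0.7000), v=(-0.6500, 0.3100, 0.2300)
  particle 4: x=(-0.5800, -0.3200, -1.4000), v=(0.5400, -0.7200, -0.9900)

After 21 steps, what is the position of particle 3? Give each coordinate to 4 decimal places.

step 0: x0=(0.1600, 1.7700, 1.3700) x1=(-1.9300, -1.7400, 1.2400) x2=(1.2600, 0.3700, 1.5900) x3=(-1.9600, 1.9300, -0.7000) x4=(-0.5800, -0.3200, -1.4000)
step 1: x0=(0.1761, 1.7505, 1.3938) x1=(-1.9493, -1.7202, 1.2752) x2=(1.2624, 0.3823, 1.5837) x3=(-1.9873, 1.9431, -0.6903) x4=(-0.5573, -0.3503, -1.4416)
step 2: x0=(0.1924, 1.7305, 1.4175) x1=(-1.9684, -1.7003, 1.3102) x2=(1.2646, 0.3949, 1.5775) x3=(-2.0147, 1.9562, -0.6804) x4=(-0.5346, -0.3808, -1.4831)
step 3: x0=(0.2090, 1.7100, 1.4410) x1=(-1.9875, -1.6802, 1.3451) x2=(1.2665, 0.4079, 1.5714) x3=(-2.0421, 1.9695, -0.6703) x4=(-0.5119, -0.4114, -1.5245)
step 4: x0=(0.2260, 1.6891, 1.4643) x1=(-2.0065, -1.6601, 1.3799) x2=(1.2681, 0.4211, 1.5654) x3=(-2.0695, 1.9828, -0.6602) x4=(-0.4892, -0.4421, -1.5660)
step 5: x0=(0.2432, 1.6677, 1.4873) x1=(-2.0254, -1.6399, 1.4145) x2=(1.2694, 0.4347, 1.5595) x3=(-2.0969, 1.9962, -0.6499) x4=(-0.4665, -0.4730, -1.6073)
step 6: x0=(0.2609, 1.6457, 1.5102) x1=(-2.0442, -1.6195, 1.4489) x2=(1.2704, 0.4487, 1.5536) x3=(-2.1244, 2.0096, -0.6394) x4=(-0.4438, -0.5040, -1.6487)
step 7: x0=(0.2789, 1.6233, 1.5329) x1=(-2.0629, -1.5991, 1.4832) x2=(1.2710, 0.4631, 1.5479) x3=(-2.1520, 2.0231, -0.6288) x4=(-0.4211, -0.5351, -1.6900)
step 8: x0=(0.2974, 1.6002, 1.5554) x1=(-2.0815, -1.5786, 1.5173) x2=(1.2713, 0.4779, 1.5423) x3=(-2.1795, 2.0366, -0.6181) x4=(-0.3985, -0.5663, -1.7313)
step 9: x0=(0.3164, 1.5766, 1.5777) x1=(-2.1001, -1.5580, 1.5513) x2=(1.2712, 0.4931, 1.5368) x3=(-2.2071, 2.0502, -0.6073) x4=(-0.3758, -0.5976, -1.7725)
step 10: x0=(0.3359, 1.5524, 1.5998) x1=(-2.1186, -1.5373, 1.5852) x2=(1.2706, 0.5087, 1.5314) x3=(-2.2347, 2.0638, -0.5964) x4=(-0.3531, -0.6289, -1.8138)
step 11: x0=(0.3559, 1.5275, 1.6216) x1=(-2.1370, -1.5166, 1.6189) x2=(1.2696, 0.5249, 1.5262) x3=(-2.2623, 2.0774, -0.5853) x4=(-0.3304, -0.6604, -1.8550)
step 12: x0=(0.3766, 1.5019, 1.6431) x1=(-2.1554, -1.4958, 1.6525) x2=(1.2681, 0.5416, 1.5212) x3=(-2.2900, 2.0911, -0.5741) x4=(-0.3077, -0.6920, -1.8961)
step 13: x0=(0.3980, 1.4756, 1.6644) x1=(-2.1737, -1.4749, 1.6859) x2=(1.2661, 0.5588, 1.5164) x3=(-2.3176, 2.1047, -0.5628) x4=(-0.2850, -0.7236, -1.9373)
step 14: x0=(0.4201, 1.4485, 1.6854) x1=(-2.1919, -1.4539, 1.7193) x2=(1.2635, 0.5766, 1.5117) x3=(-2.3454, 2.1184, -0.5514) x4=(-0.2624, -0.7553, -1.9784)
step 15: x0=(0.4430, 1.4206, 1.7060) x1=(-2.2101, -1.4329, 1.7524) x2=(1.2603, 0.5950, 1.5073) x3=(-2.3731, 2.1321, -0.5398) x4=(-0.2397, -0.7871, -2.0195)
step 16: x0=(0.4669, 1.3918, 1.7262) x1=(-2.2283, -1.4119, 1.7855) x2=(1.2564, 0.6142, 1.5032) x3=(-2.4008, 2.1458, -0.5282) x4=(-0.2170, -0.8190, -2.0606)
step 17: x0=(0.4917, 1.3621, 1.7459) x1=(-2.2464, -1.3907, 1.8184) x2=(1.2517, 0.6340, 1.4995) x3=(-2.4286, 2.1595, -0.5165) x4=(-0.1944, -0.8509, -2.1017)
step 18: x0=(0.5176, 1.3313, 1.7651) x1=(-2.2644, -1.3695, 1.8512) x2=(1.2462, 0.6546, 1.4961) x3=(-2.4564, 2.1732, -0.5046) x4=(-0.1717, -0.8829, -2.1427)
step 19: x0=(0.5448, 1.2995, 1.7838) x1=(-2.2824, -1.3483, 1.8839) x2=(1.2397, 0.6760, 1.4931) x3=(-2.4843, 2.1869, -0.4927) x4=(-0.1491, -0.9149, -2.1838)
step 20: x0=(0.5733, 1.2665, 1.8016) x1=(-2.3004, -1.3270, 1.9164) x2=(1.2322, 0.6984, 1.4907) x3=(-2.5121, 2.2006, -0.4807) x4=(-0.1264, -0.9470, -2.2248)
step 21: x0=(0.6034, 1.2322, 1.8186) x1=(-2.3183, -1.3056, 1.9488) x2=(1.2236, 0.7217, 1.4890) x3=(-2.5400, 2.2143, -0.4686) x4=(-0.1038, -0.9792, -2.2658)

(-2.5400, 2.2143, -0.4686)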